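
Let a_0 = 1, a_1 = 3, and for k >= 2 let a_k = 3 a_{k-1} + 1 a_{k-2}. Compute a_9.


Iterating the recurrence forward:
a_0 = 1
a_1 = 3
a_2 = 3*3 + 1*1 = 10
a_3 = 3*10 + 1*3 = 33
a_4 = 3*33 + 1*10 = 109
a_5 = 3*109 + 1*33 = 360
a_6 = 3*360 + 1*109 = 1189
a_7 = 3*1189 + 1*360 = 3927
a_8 = 3*3927 + 1*1189 = 12970
a_9 = 3*12970 + 1*3927 = 42837
So a_9 = 42837.

42837


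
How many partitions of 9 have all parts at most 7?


Using the generating function (1-x)^(-1)(1-x^2)^(-1)...(1-x^7)^(-1),
the coefficient of x^9 counts these restricted partitions.
Result = 28

28


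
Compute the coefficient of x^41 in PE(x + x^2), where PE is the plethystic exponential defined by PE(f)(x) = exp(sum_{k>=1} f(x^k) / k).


With f(x) = x + x^2, the exponent is sum_{k>=1} (x^k + x^(2k)) / k = -ln(1 - x) - ln(1 - x^2). Exponentiating:
PE(x + x^2) = 1 / ((1 - x)(1 - x^2)).
This is the generating function for partitions of n into parts of size 1 or 2. The number of 2's can be any j in 0..20, and the rest are 1's, so
[x^41] = floor(41/2) + 1 = 21.

21


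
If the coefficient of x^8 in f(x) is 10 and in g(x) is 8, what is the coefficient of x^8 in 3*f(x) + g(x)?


Scalar multiplication scales coefficients: 3 * 10 = 30.
Then add the g coefficient: 30 + 8
= 38

38


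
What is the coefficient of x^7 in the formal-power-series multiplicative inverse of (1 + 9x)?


The inverse is 1/(1 + 9x). Apply the geometric identity 1/(1 - y) = sum_{k>=0} y^k with y = -9x:
1/(1 + 9x) = sum_{k>=0} (-9)^k x^k.
So the coefficient of x^7 is (-9)^7 = -4782969.

-4782969


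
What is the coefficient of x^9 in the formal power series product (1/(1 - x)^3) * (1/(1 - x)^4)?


Combine the factors: (1/(1 - x)^3) * (1/(1 - x)^4) = 1/(1 - x)^7.
Then use 1/(1 - x)^r = sum_{k>=0} C(k + r - 1, r - 1) x^k with r = 7 and k = 9:
C(15, 6) = 5005.

5005


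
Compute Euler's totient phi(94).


phi(n) counts integers in [1, n] coprime to n. Using the multiplicative formula phi(n) = n * prod_{p | n} (1 - 1/p):
94 = 2 * 47, so
phi(94) = 94 * (1 - 1/2) * (1 - 1/47) = 46.

46


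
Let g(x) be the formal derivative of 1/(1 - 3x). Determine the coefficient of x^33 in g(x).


Differentiate termwise: d/dx sum_{k>=0} 3^k x^k = sum_{k>=1} k 3^k x^(k-1) = sum_{j>=0} (j+1) 3^(j+1) x^j.
Equivalently, d/dx [1/(1 - 3x)] = 3/(1 - 3x)^2.
For j = 33: 34 * 3^34 = 34 * 16677181699666569 = 567024177788663346.

567024177788663346


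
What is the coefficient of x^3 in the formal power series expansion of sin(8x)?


The Maclaurin series is sin(t) = sum_{k>=0} (-1)^k t^(2k+1) / (2k+1)!, so substituting t = 8x, only odd powers of x are nonzero, with coefficient of x^(2k+1) equal to (-1)^k 8^(2k+1) / (2k+1)!.
Write 3 = 2*1 + 1, giving the coefficient (-1)^1 * 8^3 / 3! = -512/6 = -256/3.

-256/3


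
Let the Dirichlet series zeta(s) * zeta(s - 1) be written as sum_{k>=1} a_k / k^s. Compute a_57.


Convolution gives a_k = sum_{d | k} d * 1 = sum_{d | k} d = sigma(k), the sum of positive divisors of k.
For k = 57, the divisors are 1, 3, 19, 57, so
sigma(57) = 1 + 3 + 19 + 57 = 80.

80


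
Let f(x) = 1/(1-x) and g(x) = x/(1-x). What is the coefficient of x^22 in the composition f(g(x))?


First simplify the composition: f(g(x)) = 1/(1 - x/(1-x)) = (1-x)/((1-x) - x) = (1-x)/(1-2x).
Now extract the coefficient. Write (1-x)/(1-2x) = 1/(1-2x) - x/(1-2x).
The coefficient of x^n in 1/(1-2x) is 2^n, and in x/(1-2x) is 2^(n-1) (for n >= 1).
So the coefficient of x^22 is 2^22 - 2^21 = 4194304 - 2097152 = 2097152.

2097152


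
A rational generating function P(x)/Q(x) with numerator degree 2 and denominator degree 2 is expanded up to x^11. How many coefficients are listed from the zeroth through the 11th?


Expanding up to x^11 gives the coefficients for x^0, x^1, ..., x^11.
That is 11 + 1 = 12 coefficients in total.

12


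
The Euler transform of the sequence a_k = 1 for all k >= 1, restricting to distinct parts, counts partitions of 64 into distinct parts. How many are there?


Partitions of 64 into distinct parts can be computed via generating function.
Product (1+x)(1+x^2)(1+x^3)...
The coefficient of x^64 = 16444

16444


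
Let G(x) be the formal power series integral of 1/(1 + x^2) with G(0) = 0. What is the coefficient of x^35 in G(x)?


1/(1 + x^2) = sum_{j>=0} (-1)^j x^(2j). Integrating termwise with G(0) = 0:
G(x) = sum_{j>=0} (-1)^j x^(2j+1) / (2j+1) = arctan(x).
Only odd powers are nonzero. For x^35 write 35 = 2*17 + 1, giving
(-1)^17 / 35 = -1/35 = -1/35.

-1/35


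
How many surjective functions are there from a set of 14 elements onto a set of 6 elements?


By inclusion-exclusion on which target elements are missed, the number of surjections from an n-set onto a k-set is
surj(n, k) = sum_{j=0}^{k} (-1)^j C(k, j) (k - j)^n.
Equivalently surj(n, k) = k! * S(n, k), where S(n, k) is the Stirling number of the second kind.
For n = 14, k = 6:
S(14, 6) = 63436373, so
surj = 6! * 63436373 = 720 * 63436373 = 45674188560.

45674188560


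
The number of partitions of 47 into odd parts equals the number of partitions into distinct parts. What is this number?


Computing partitions of 47 into odd parts (1, 3, 5, ...):
Using the generating function prod_{k>=0} 1/(1-x^(2k+1)),
the count is 2590

2590


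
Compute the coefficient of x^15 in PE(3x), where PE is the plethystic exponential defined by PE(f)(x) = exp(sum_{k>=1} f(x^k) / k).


With f(x) = 3x, the exponent is sum_{k>=1} 3 x^k / k = 3 * (-ln(1 - x)). Exponentiating:
PE(3x) = exp(-3 ln(1 - x)) = 1/(1 - x)^3.
By the negative binomial expansion, [x^n] 1/(1 - x)^3 = C(n + 2, 2).
For n = 15: C(17, 2) = 136.

136


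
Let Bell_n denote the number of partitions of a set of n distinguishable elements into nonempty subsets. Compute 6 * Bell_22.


Bell_22 can be computed from the Bell triangle or from Dobinski's identity Bell_n = (1/e) * sum_{k>=0} k^n / k!.
Computing Bell_22 = 4506715738447323.
Then 6 * 4506715738447323 = 27040294430683938.

27040294430683938


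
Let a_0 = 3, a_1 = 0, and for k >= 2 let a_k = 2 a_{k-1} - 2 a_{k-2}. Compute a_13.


Iterating the recurrence forward:
a_0 = 3
a_1 = 0
a_2 = 2*0 - 2*3 = -6
a_3 = 2*-6 - 2*0 = -12
a_4 = 2*-12 - 2*-6 = -12
a_5 = 2*-12 - 2*-12 = 0
a_6 = 2*0 - 2*-12 = 24
a_7 = 2*24 - 2*0 = 48
a_8 = 2*48 - 2*24 = 48
a_9 = 2*48 - 2*48 = 0
a_10 = 2*0 - 2*48 = -96
a_11 = 2*-96 - 2*0 = -192
a_12 = 2*-192 - 2*-96 = -192
a_13 = 2*-192 - 2*-192 = 0
So a_13 = 0.

0


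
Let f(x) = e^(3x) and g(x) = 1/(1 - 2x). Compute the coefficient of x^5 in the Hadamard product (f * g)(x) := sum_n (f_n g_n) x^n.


Expanding: f_k = 3^k/k! (from e^(3x)) and g_k = 2^k (from 1/(1 - 2x)). So the Hadamard coefficient (f * g)_k = 3^k 2^k / k! = (6)^k / k!.
For k = 5: 6^5/5! = 7776/120 = 324/5.

324/5


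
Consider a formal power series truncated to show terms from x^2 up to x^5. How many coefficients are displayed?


From x^2 to x^5 inclusive, the count is 5 - 2 + 1 = 4.

4


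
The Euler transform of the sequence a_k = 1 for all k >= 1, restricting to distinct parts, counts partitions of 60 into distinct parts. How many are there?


Partitions of 60 into distinct parts can be computed via generating function.
Product (1+x)(1+x^2)(1+x^3)...
The coefficient of x^60 = 10880

10880


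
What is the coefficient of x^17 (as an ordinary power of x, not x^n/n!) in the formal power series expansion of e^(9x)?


The exponential series is e^y = sum_{k>=0} y^k / k!. Substituting y = 9x gives
e^(9x) = sum_{k>=0} 9^k x^k / k!.
So the coefficient of x^n is a^n/n! with a = 9, n = 17:
9^17 / 17! = 16677181699666569/355687428096000 = 22876792454961/487911424000

22876792454961/487911424000


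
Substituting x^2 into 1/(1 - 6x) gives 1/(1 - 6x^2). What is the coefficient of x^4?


The coefficient of x^(2m) in 1/(1 - 6x^2) is 6^m.
With n = 4 = 2*2, the coefficient is 6^2 = 36.

36


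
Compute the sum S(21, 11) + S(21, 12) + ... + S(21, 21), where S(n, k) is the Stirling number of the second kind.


By definition, S(n, k) counts partitions of an n-set into exactly k nonempty blocks.
Computing row n = 21 for k = 11..21:
S(21, k): 26826851689001, 6833042030178, 1204909218331, 149304004500, 13087462580, 809944464, 34952799, 1023435, 19285, 210, 1
Sum = 35028040344784.

35028040344784


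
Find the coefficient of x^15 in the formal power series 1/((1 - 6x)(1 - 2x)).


By partial fractions or Cauchy convolution:
The coefficient equals sum_{k=0}^{15} 6^k * 2^(15-k).
= 705277460480

705277460480


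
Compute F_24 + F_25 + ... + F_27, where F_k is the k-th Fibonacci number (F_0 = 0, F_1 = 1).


Use the identity sum_{k=0}^{N} F_k = F_{N+2} - 1 (which follows from F_{k+2} - F_{k+1} = F_k). Then
sum_{k=24}^{27} F_k = (F_{29} - 1) - (F_{25} - 1) = F_{29} - F_{25}.
Computing: F_{29} = 514229, F_{25} = 75025, so
Sum = 514229 - 75025 = 439204.

439204


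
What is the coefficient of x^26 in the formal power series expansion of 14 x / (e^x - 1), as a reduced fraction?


The exponential generating function for Bernoulli numbers is
x / (e^x - 1) = sum_{k>=0} B_k x^k / k!.
So the coefficient of x^26 in 14 x / (e^x - 1) is 14 B_26 / 26!.
Computing: B_26 = 8553103/6, 26! = 403291461126605635584000000, giving
14 * 8553103/6 / 403291461126605635584000000 = 657931/13295322894283702272000000.

657931/13295322894283702272000000


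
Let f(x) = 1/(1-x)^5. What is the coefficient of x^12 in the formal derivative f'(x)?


Differentiate: d/dx [ 1/(1-x)^r ] = r / (1-x)^(r+1).
Here r = 5, so f'(x) = 5 / (1-x)^6.
The expansion of 1/(1-x)^(r+1) has coefficient of x^n equal to C(n+r, r).
So the coefficient of x^12 in f'(x) is
5 * C(17, 5) = 5 * 6188 = 30940

30940


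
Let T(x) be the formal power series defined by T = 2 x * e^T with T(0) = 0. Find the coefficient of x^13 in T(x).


Apply the Lagrange inversion formula: if T = 2 x * phi(T) with phi(t) = e^t, then
[x^n] T = 2^n * (1/n) [t^(n-1)] phi(t)^n = 2^n * (1/n) [t^(n-1)] e^(n t) = 2^n * (1/n) * n^(n-1) / (n-1)! = 2^n * n^(n-1) / n!.
When c = 1 this is the Cayley count of rooted labeled trees on n vertices, divided by n!.
For n = 13: 2^13 * 13^12 / 13! = 8192 * 23298085122481/6227020800 = 14337283152296/467775.

14337283152296/467775


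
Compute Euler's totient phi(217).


phi(n) counts integers in [1, n] coprime to n. Using the multiplicative formula phi(n) = n * prod_{p | n} (1 - 1/p):
217 = 7 * 31, so
phi(217) = 217 * (1 - 1/7) * (1 - 1/31) = 180.

180


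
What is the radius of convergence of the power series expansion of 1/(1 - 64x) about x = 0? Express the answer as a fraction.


Expanding 1/(1 - 64x) = sum_{k>=0} 64^k x^k, the series converges when |64x| < 1, i.e., |x| < 1/64.
So the radius of convergence is 1/64 = 1/64.

1/64


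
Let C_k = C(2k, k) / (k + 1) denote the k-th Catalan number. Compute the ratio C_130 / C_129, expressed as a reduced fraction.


Using C_k = (2k)! / (k! (k+1)!), the ratio C_{k+1}/C_k simplifies to
C_{k+1}/C_k = [(2k+2)! / ((k+1)! (k+2)!)] * [k! (k+1)! / (2k)!]
 = (2k+2)(2k+1) / ((k+1)(k+2)) = 2(2k+1) / (k+2).
For k = 129: 2(2*129 + 1) / (129 + 2) = 518/131 = 518/131.

518/131


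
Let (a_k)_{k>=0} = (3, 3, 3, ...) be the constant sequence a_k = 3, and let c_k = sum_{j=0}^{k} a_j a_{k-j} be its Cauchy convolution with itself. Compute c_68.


Since a_j = 3 for all j >= 0, the convolution sum becomes
c_k = sum_{j=0}^{k} 3 * 3 = 9 * (k + 1).
Equivalently, the generating function of (a_k) is 3/(1 - x) and its square is 9/(1 - x)^2 = sum_{k>=0} 9(k + 1) x^k.
For k = 68: 9 * 69 = 621.

621


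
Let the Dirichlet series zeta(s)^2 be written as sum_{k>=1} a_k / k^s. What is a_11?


The Dirichlet convolution of the constant function 1 with itself gives (1 * 1)(k) = sum_{d | k} 1 = d(k), the number of positive divisors of k.
Since zeta(s) = sum_{k>=1} 1/k^s, we have zeta(s)^2 = sum_{k>=1} d(k)/k^s, so a_k = d(k).
For k = 11: the divisors are 1, 11.
Count = 2.

2


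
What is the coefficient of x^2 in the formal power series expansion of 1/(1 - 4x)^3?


The general identity 1/(1 - c x)^r = sum_{k>=0} c^k C(k + r - 1, r - 1) x^k follows by substituting y = c x into 1/(1 - y)^r = sum_{k>=0} C(k + r - 1, r - 1) y^k.
For c = 4, r = 3, k = 2:
4^2 * C(4, 2) = 16 * 6 = 96.

96


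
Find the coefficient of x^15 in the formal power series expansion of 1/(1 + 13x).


Write 1/(1 + c x) = 1/(1 - (-c) x) and apply the geometric-series identity
1/(1 - y) = sum_{k>=0} y^k to get 1/(1 + c x) = sum_{k>=0} (-c)^k x^k.
So the coefficient of x^k is (-c)^k = (-1)^k * c^k.
Here c = 13 and k = 15:
(-13)^15 = -1 * 51185893014090757 = -51185893014090757

-51185893014090757


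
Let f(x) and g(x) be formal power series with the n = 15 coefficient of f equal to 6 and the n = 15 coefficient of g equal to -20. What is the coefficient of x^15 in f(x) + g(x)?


Addition of formal power series is termwise.
The coefficient of x^15 in f + g = 6 + -20
= -14

-14


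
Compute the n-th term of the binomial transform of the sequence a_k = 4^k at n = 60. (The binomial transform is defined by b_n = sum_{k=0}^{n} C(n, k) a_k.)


With a_k = 4^k, b_n = sum_{k=0}^{n} C(n, k) 4^k = (1 + 4)^n by the binomial theorem.
For n = 60: (1 + 4)^60 = 5^60 = 867361737988403547205962240695953369140625.

867361737988403547205962240695953369140625


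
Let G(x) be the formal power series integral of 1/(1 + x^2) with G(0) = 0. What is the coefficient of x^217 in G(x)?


1/(1 + x^2) = sum_{j>=0} (-1)^j x^(2j). Integrating termwise with G(0) = 0:
G(x) = sum_{j>=0} (-1)^j x^(2j+1) / (2j+1) = arctan(x).
Only odd powers are nonzero. For x^217 write 217 = 2*108 + 1, giving
(-1)^108 / 217 = 1/217 = 1/217.

1/217


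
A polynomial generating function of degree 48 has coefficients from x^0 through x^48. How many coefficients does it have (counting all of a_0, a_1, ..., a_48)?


A polynomial of degree 48 takes the form a_0 + a_1 x + ... + a_48 x^48.
The number of coefficients is 48 + 1 = 49.

49


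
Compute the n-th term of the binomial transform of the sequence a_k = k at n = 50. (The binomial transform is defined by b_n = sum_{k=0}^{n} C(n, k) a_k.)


With a_k = k, b_n = sum_{k=0}^{n} C(n, k) k. Using k * C(n, k) = n * C(n-1, k-1) gives b_n = n * sum_{k>=1} C(n-1, k-1) = n * 2^(n-1).
For n = 50: 50 * 2^49 = 50 * 562949953421312 = 28147497671065600.

28147497671065600


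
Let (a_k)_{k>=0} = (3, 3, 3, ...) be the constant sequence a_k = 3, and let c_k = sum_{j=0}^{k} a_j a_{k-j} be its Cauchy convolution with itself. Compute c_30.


Since a_j = 3 for all j >= 0, the convolution sum becomes
c_k = sum_{j=0}^{k} 3 * 3 = 9 * (k + 1).
Equivalently, the generating function of (a_k) is 3/(1 - x) and its square is 9/(1 - x)^2 = sum_{k>=0} 9(k + 1) x^k.
For k = 30: 9 * 31 = 279.

279


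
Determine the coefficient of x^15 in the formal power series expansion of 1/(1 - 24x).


The geometric series identity gives 1/(1 - c x) = sum_{k>=0} c^k x^k, so the coefficient of x^k is c^k.
Here c = 24 and k = 15.
Computing: 24^15 = 504857282956046106624

504857282956046106624


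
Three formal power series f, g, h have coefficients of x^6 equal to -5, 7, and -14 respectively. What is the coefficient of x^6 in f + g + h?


Series addition is componentwise:
-5 + 7 + -14
= -12

-12


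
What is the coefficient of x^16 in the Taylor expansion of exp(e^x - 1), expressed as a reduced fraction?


exp(e^x - 1) = sum_{k>=0} Bell_k x^k / k!, where Bell_k is the k-th Bell number.
So the coefficient of x^16 is Bell_16 / 16!.
Computing: Bell_16 = 10480142147 and 16! = 20922789888000, giving
10480142147/20922789888000 = 10480142147/20922789888000.

10480142147/20922789888000


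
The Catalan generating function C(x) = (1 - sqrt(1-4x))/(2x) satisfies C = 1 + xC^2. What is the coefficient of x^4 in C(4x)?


Substituting x -> 4x scales the n-th coefficient by 4^n, so [x^4] C(4x) = 4^4 * C_4.
C_4 = C(2*4, 4)/(5) = 70/5 = 14.
So 4^4 * 14 = 256 * 14 = 3584.

3584


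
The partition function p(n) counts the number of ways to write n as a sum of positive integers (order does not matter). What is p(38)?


Using the generating function prod_{k>=1} 1/(1-x^k), we compute p(38).
By dynamic programming over parts 1 through 38:
p(38) = 26015

26015


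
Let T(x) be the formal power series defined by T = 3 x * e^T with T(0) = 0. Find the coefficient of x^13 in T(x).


Apply the Lagrange inversion formula: if T = 3 x * phi(T) with phi(t) = e^t, then
[x^n] T = 3^n * (1/n) [t^(n-1)] phi(t)^n = 3^n * (1/n) [t^(n-1)] e^(n t) = 3^n * (1/n) * n^(n-1) / (n-1)! = 3^n * n^(n-1) / n!.
When c = 1 this is the Cayley count of rooted labeled trees on n vertices, divided by n!.
For n = 13: 3^13 * 13^12 / 13! = 1594323 * 23298085122481/6227020800 = 11758364345276757/1971200.

11758364345276757/1971200


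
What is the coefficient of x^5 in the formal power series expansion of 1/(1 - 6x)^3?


The general identity 1/(1 - c x)^r = sum_{k>=0} c^k C(k + r - 1, r - 1) x^k follows by substituting y = c x into 1/(1 - y)^r = sum_{k>=0} C(k + r - 1, r - 1) y^k.
For c = 6, r = 3, k = 5:
6^5 * C(7, 2) = 7776 * 21 = 163296.

163296


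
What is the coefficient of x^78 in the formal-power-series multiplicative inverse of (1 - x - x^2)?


Let the inverse be f(x) = sum_{k>=0} a_k x^k. From f(x) * (1 - x - x^2) = 1 and matching coefficients:
 x^0: a_0 = 1.
 x^1: a_1 - a_0 = 0, so a_1 = 1.
 x^k (k >= 2): a_k - a_{k-1} - a_{k-2} = 0, i.e. a_k = a_{k-1} + a_{k-2}.
This is the Fibonacci-type recurrence shifted so that a_0 = a_1 = 1.
Iterating: a_0=1, a_1=1, a_2=2, a_3=3, a_4=5, a_5=8, a_6=13, a_7=21, a_8=34, a_9=55, ...
a_78 = 14472334024676221.

14472334024676221


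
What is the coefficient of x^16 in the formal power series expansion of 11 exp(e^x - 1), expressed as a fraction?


exp(e^x - 1) is the exponential generating function for the Bell numbers Bell_k: exp(e^x - 1) = sum_{k>=0} Bell_k x^k / k!.
So the coefficient of x^16 in 11 exp(e^x - 1) is 11 Bell_16 / 16!.
Computing: Bell_16 = 10480142147 and 16! = 20922789888000, giving
11 * 10480142147/20922789888000 = 10480142147/1902071808000.

10480142147/1902071808000


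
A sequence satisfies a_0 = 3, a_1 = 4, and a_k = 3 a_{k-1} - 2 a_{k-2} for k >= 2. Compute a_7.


The characteristic equation is t^2 - 3 t + 2 = 0, with roots r_1 = 2 and r_2 = 1 (so c_1 = r_1 + r_2, c_2 = -r_1 r_2 as required).
One can use the closed form a_n = A r_1^n + B r_2^n, but direct iteration is more reliable:
a_0 = 3, a_1 = 4, a_2 = 6, a_3 = 10, a_4 = 18, a_5 = 34, a_6 = 66, a_7 = 130.
So a_7 = 130.

130


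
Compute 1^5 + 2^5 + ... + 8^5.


This power sum has a closed form given by Faulhaber's formula
sum_{k=1}^{m} k^p = (1 / (p + 1)) * sum_{j=0}^{p} C(p + 1, j) B_j m^(p + 1 - j),
but for small m direct computation is fastest:
1 + 32 + 243 + 1024 + 3125 + 7776 + 16807 + 32768 = 61776.

61776


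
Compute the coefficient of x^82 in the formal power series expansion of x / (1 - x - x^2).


Let f(x) = sum_{k>=0} a_k x^k. Multiplying f(x) * (1 - x - x^2) = x and matching coefficients gives a_0 = 0, a_1 = 1, and a_k = a_{k-1} + a_{k-2} for k >= 2. These are the Fibonacci numbers F_k.
Iterating from F_0 = 0, F_1 = 1:
F_0=0, F_1=1, F_2=1, F_3=2, F_4=3, F_5=5, F_6=8, F_7=13, F_8=21, F_9=34, ...
F_82 = 61305790721611591.

61305790721611591


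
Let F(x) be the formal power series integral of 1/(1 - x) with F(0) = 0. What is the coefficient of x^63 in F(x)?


1/(1 - x) = sum_{k>=0} x^k. Integrating termwise and using F(0) = 0 gives
F(x) = sum_{k>=0} x^(k+1) / (k+1) = sum_{m>=1} x^m / m = -ln(1 - x).
So the coefficient of x^63 is 1/63 = 1/63.

1/63


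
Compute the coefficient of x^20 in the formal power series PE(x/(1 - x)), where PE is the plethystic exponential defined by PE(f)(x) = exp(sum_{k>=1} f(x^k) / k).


For f(x) = x/(1 - x) we have
sum_{k>=1} f(x^k) / k = sum_{k>=1} (1/k) * x^k / (1 - x^k) = sum_{k, m >= 1} x^(k m) / k,
which after exponentiating simplifies to
PE(x/(1 - x)) = prod_{k>=1} 1 / (1 - x^k).
This is the generating function for the partition function p(n), so the coefficient of x^20 is p(20).
Computing p(20) by dynamic programming over parts 1, 2, ..., 20: p(20) = 627.

627


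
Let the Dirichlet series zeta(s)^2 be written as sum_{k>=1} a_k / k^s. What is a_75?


The Dirichlet convolution of the constant function 1 with itself gives (1 * 1)(k) = sum_{d | k} 1 = d(k), the number of positive divisors of k.
Since zeta(s) = sum_{k>=1} 1/k^s, we have zeta(s)^2 = sum_{k>=1} d(k)/k^s, so a_k = d(k).
For k = 75: the divisors are 1, 3, 5, 15, 25, 75.
Count = 6.

6


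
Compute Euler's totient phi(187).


phi(n) counts integers in [1, n] coprime to n. Using the multiplicative formula phi(n) = n * prod_{p | n} (1 - 1/p):
187 = 11 * 17, so
phi(187) = 187 * (1 - 1/11) * (1 - 1/17) = 160.

160


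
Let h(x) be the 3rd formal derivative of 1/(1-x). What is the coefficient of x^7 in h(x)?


Differentiating 3 times: d^3/dx^3 [1/(1-x)] = 3!/(1-x)^4.
The expansion 1/(1-x)^4 = sum_{k>=0} C(k+3, 3) x^k, so the coefficient of x^n in 3!/(1-x)^4 is 3! * C(n+3, 3).
For n = 7: 6 * C(10, 3) = 6 * 120 = 720

720


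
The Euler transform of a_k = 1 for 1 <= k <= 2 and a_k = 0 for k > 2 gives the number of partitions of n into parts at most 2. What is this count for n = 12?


Partitions of 12 into parts at most 2:
Using generating function (1-x)^(-1)(1-x^2)^(-1),
the coefficient of x^12 = 7

7


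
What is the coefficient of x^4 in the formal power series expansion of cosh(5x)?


The Maclaurin series is cosh(t) = sum_{m>=0} t^(2m) / (2m)!, so substituting t = 5x, only even powers of x are nonzero, with coefficient of x^(2m) equal to 5^(2m) / (2m)!.
For x^4 the coefficient is 5^4/4! = 625/24 = 625/24.

625/24


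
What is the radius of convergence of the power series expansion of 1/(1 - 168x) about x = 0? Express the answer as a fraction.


Expanding 1/(1 - 168x) = sum_{k>=0} 168^k x^k, the series converges when |168x| < 1, i.e., |x| < 1/168.
So the radius of convergence is 1/168 = 1/168.

1/168


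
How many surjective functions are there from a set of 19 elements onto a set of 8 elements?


By inclusion-exclusion on which target elements are missed, the number of surjections from an n-set onto a k-set is
surj(n, k) = sum_{j=0}^{k} (-1)^j C(k, j) (k - j)^n.
Equivalently surj(n, k) = k! * S(n, k), where S(n, k) is the Stirling number of the second kind.
For n = 19, k = 8:
S(19, 8) = 1709751003480, so
surj = 8! * 1709751003480 = 40320 * 1709751003480 = 68937160460313600.

68937160460313600


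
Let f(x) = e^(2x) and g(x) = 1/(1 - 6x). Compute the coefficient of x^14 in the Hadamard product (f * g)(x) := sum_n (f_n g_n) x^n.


Expanding: f_k = 2^k/k! (from e^(2x)) and g_k = 6^k (from 1/(1 - 6x)). So the Hadamard coefficient (f * g)_k = 2^k 6^k / k! = (12)^k / k!.
For k = 14: 12^14/14! = 1283918464548864/87178291200 = 2579890176/175175.

2579890176/175175


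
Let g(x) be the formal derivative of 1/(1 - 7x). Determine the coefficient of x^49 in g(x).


Differentiate termwise: d/dx sum_{k>=0} 7^k x^k = sum_{k>=1} k 7^k x^(k-1) = sum_{j>=0} (j+1) 7^(j+1) x^j.
Equivalently, d/dx [1/(1 - 7x)] = 7/(1 - 7x)^2.
For j = 49: 50 * 7^50 = 50 * 1798465042647412146620280340569649349251249 = 89923252132370607331014017028482467462562450.

89923252132370607331014017028482467462562450


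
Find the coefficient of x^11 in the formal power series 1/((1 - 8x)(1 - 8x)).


By partial fractions or Cauchy convolution:
The coefficient equals sum_{k=0}^{11} 8^k * 8^(11-k).
= 103079215104

103079215104


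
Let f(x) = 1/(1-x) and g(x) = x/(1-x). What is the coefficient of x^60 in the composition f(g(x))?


First simplify the composition: f(g(x)) = 1/(1 - x/(1-x)) = (1-x)/((1-x) - x) = (1-x)/(1-2x).
Now extract the coefficient. Write (1-x)/(1-2x) = 1/(1-2x) - x/(1-2x).
The coefficient of x^n in 1/(1-2x) is 2^n, and in x/(1-2x) is 2^(n-1) (for n >= 1).
So the coefficient of x^60 is 2^60 - 2^59 = 1152921504606846976 - 576460752303423488 = 576460752303423488.

576460752303423488


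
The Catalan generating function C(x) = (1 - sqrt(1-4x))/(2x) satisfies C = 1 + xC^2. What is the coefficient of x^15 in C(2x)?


Substituting x -> 2x scales the n-th coefficient by 2^n, so [x^15] C(2x) = 2^15 * C_15.
C_15 = C(2*15, 15)/(16) = 155117520/16 = 9694845.
So 2^15 * 9694845 = 32768 * 9694845 = 317680680960.

317680680960


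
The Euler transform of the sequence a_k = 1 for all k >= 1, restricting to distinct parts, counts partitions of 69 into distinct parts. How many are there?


Partitions of 69 into distinct parts can be computed via generating function.
Product (1+x)(1+x^2)(1+x^3)...
The coefficient of x^69 = 27130

27130


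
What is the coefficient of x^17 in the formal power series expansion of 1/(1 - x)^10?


The negative binomial / multiset identity is
1/(1 - x)^r = sum_{k>=0} C(k + r - 1, r - 1) x^k.
Here r = 10 and k = 17, so the coefficient is
C(17 + 9, 9) = C(26, 9)
= 3124550

3124550


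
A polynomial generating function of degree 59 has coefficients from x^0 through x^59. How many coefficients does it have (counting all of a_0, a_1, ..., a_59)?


A polynomial of degree 59 takes the form a_0 + a_1 x + ... + a_59 x^59.
The number of coefficients is 59 + 1 = 60.

60


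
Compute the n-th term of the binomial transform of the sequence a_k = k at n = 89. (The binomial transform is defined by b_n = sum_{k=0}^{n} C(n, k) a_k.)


With a_k = k, b_n = sum_{k=0}^{n} C(n, k) k. Using k * C(n, k) = n * C(n-1, k-1) gives b_n = n * sum_{k>=1} C(n-1, k-1) = n * 2^(n-1).
For n = 89: 89 * 2^88 = 89 * 309485009821345068724781056 = 27544165874099711116505513984.

27544165874099711116505513984


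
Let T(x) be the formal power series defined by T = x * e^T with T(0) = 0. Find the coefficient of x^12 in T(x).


Apply the Lagrange inversion formula: if T = x * phi(T) with phi(t) = e^t, then
[x^n] T = (1/n) [t^(n-1)] phi(t)^n = (1/n) [t^(n-1)] e^(n t) = (1/n) * n^(n-1) / (n-1)! = n^(n-1) / n!.
When c = 1 this is the Cayley count of rooted labeled trees on n vertices, divided by n!.
For n = 12: 12^11 / 12! = 743008370688/479001600 = 2985984/1925.

2985984/1925


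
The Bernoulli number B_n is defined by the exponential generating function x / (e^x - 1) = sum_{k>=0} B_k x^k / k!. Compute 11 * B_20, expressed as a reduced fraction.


Bernoulli numbers can also be computed recursively via B_0 = 1 and sum_{j=0}^{m} C(m+1, j) B_j = 0 for m >= 1. Odd-index Bernoulli numbers vanish for k >= 3.
Computing B_20 = -174611/330, so 11 * B_20 = 11 * -174611/330 = -174611/30.

-174611/30


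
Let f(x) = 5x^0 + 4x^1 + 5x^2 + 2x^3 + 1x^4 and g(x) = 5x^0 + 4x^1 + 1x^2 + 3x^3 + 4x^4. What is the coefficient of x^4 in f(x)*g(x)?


Cauchy product at x^4:
5*4 + 4*3 + 5*1 + 2*4 + 1*5
= 50

50


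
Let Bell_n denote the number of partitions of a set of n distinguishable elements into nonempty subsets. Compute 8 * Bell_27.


Bell_27 can be computed from the Bell triangle or from Dobinski's identity Bell_n = (1/e) * sum_{k>=0} k^n / k!.
Computing Bell_27 = 545717047936059989389.
Then 8 * 545717047936059989389 = 4365736383488479915112.

4365736383488479915112


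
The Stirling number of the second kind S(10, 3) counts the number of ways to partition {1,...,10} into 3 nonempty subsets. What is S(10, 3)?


Using the explicit formula S(n,k) = (1/k!) sum_{j=0}^{k} (-1)^(k-j) C(k,j) j^n:
S(10, 3) = 9330
Equivalently, S(n,k) is n! times the coefficient of x^n in the EGF (e^x - 1)^k / k!.

9330


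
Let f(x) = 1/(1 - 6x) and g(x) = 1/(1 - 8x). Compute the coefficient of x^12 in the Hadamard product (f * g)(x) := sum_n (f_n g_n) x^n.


f has coefficients f_k = 6^k and g has coefficients g_k = 8^k, so the Hadamard product has coefficient (f*g)_k = 6^k * 8^k = 48^k.
For k = 12: 48^12 = 149587343098087735296.

149587343098087735296


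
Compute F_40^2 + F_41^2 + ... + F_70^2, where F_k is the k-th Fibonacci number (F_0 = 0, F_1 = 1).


There is a standard identity sum_{k=0}^{N} F_k^2 = F_N * F_{N+1} (proved inductively from the telescoping relation F_k^2 = F_k F_{k+1} - F_{k-1} F_k). Then
sum_{k=40}^{70} F_k^2 = F_70 F_71 - F_39 F_40.
Computing: F_70 = 190392490709135, F_71 = 308061521170129, F_39 = 63245986, F_40 = 102334155.
Sum = 190392490709135 * 308061521170129 - 63245986 * 102334155 = 58652600307219308521654976585.

58652600307219308521654976585


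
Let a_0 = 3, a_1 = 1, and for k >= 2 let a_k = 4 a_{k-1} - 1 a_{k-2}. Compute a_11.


Iterating the recurrence forward:
a_0 = 3
a_1 = 1
a_2 = 4*1 - 1*3 = 1
a_3 = 4*1 - 1*1 = 3
a_4 = 4*3 - 1*1 = 11
a_5 = 4*11 - 1*3 = 41
a_6 = 4*41 - 1*11 = 153
a_7 = 4*153 - 1*41 = 571
a_8 = 4*571 - 1*153 = 2131
a_9 = 4*2131 - 1*571 = 7953
a_10 = 4*7953 - 1*2131 = 29681
a_11 = 4*29681 - 1*7953 = 110771
So a_11 = 110771.

110771


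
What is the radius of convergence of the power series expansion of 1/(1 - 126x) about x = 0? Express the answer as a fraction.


Expanding 1/(1 - 126x) = sum_{k>=0} 126^k x^k, the series converges when |126x| < 1, i.e., |x| < 1/126.
So the radius of convergence is 1/126 = 1/126.

1/126


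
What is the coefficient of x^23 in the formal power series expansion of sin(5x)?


The Maclaurin series is sin(t) = sum_{k>=0} (-1)^k t^(2k+1) / (2k+1)!, so substituting t = 5x, only odd powers of x are nonzero, with coefficient of x^(2k+1) equal to (-1)^k 5^(2k+1) / (2k+1)!.
Write 23 = 2*11 + 1, giving the coefficient (-1)^11 * 5^23 / 23! = -11920928955078125/25852016738884976640000 = -19073486328125/41363226782215962624.

-19073486328125/41363226782215962624


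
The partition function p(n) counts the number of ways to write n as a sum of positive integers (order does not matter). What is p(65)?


Using the generating function prod_{k>=1} 1/(1-x^k), we compute p(65).
By dynamic programming over parts 1 through 65:
p(65) = 2012558

2012558


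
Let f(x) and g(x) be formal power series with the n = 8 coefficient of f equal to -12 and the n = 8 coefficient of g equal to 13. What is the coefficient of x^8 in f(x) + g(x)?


Addition of formal power series is termwise.
The coefficient of x^8 in f + g = -12 + 13
= 1

1


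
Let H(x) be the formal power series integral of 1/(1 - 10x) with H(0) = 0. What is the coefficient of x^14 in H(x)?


1/(1 - 10x) = sum_{k>=0} 10^k x^k. Integrating termwise with H(0) = 0:
H(x) = sum_{k>=0} 10^k x^(k+1) / (k+1) = sum_{m>=1} 10^(m-1) x^m / m.
For m = 14: 10^13/14 = 10000000000000/14 = 5000000000000/7.

5000000000000/7


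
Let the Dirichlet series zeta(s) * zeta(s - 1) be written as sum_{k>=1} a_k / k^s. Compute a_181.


Convolution gives a_k = sum_{d | k} d * 1 = sum_{d | k} d = sigma(k), the sum of positive divisors of k.
For k = 181, the divisors are 1, 181, so
sigma(181) = 1 + 181 = 182.

182


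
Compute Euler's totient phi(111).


phi(n) counts integers in [1, n] coprime to n. Using the multiplicative formula phi(n) = n * prod_{p | n} (1 - 1/p):
111 = 3 * 37, so
phi(111) = 111 * (1 - 1/3) * (1 - 1/37) = 72.

72


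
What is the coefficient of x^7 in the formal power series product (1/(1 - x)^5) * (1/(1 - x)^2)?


Combine the factors: (1/(1 - x)^5) * (1/(1 - x)^2) = 1/(1 - x)^7.
Then use 1/(1 - x)^r = sum_{k>=0} C(k + r - 1, r - 1) x^k with r = 7 and k = 7:
C(13, 6) = 1716.

1716


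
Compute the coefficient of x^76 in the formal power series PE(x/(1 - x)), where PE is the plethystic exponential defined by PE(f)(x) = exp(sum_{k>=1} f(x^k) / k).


For f(x) = x/(1 - x) we have
sum_{k>=1} f(x^k) / k = sum_{k>=1} (1/k) * x^k / (1 - x^k) = sum_{k, m >= 1} x^(k m) / k,
which after exponentiating simplifies to
PE(x/(1 - x)) = prod_{k>=1} 1 / (1 - x^k).
This is the generating function for the partition function p(n), so the coefficient of x^76 is p(76).
Computing p(76) by dynamic programming over parts 1, 2, ..., 76: p(76) = 9289091.

9289091


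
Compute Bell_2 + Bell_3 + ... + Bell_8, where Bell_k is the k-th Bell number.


Recall Bell_k counts set partitions of a k-set (with Bell_0 = 1 by convention).
Bell_2 through Bell_8: 2, 5, 15, 52, 203, 877, 4140
Sum = 2 + 5 + 15 + 52 + 203 + 877 + 4140 = 5294.

5294


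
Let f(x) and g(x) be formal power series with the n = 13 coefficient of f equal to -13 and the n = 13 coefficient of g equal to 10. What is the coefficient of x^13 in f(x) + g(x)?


Addition of formal power series is termwise.
The coefficient of x^13 in f + g = -13 + 10
= -3

-3


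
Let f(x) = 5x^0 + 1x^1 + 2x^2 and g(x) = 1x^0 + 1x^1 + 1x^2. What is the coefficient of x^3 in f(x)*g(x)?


Cauchy product at x^3:
1*1 + 2*1
= 3

3


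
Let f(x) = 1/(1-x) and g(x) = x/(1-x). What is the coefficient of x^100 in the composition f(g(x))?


First simplify the composition: f(g(x)) = 1/(1 - x/(1-x)) = (1-x)/((1-x) - x) = (1-x)/(1-2x).
Now extract the coefficient. Write (1-x)/(1-2x) = 1/(1-2x) - x/(1-2x).
The coefficient of x^n in 1/(1-2x) is 2^n, and in x/(1-2x) is 2^(n-1) (for n >= 1).
So the coefficient of x^100 is 2^100 - 2^99 = 1267650600228229401496703205376 - 633825300114114700748351602688 = 633825300114114700748351602688.

633825300114114700748351602688


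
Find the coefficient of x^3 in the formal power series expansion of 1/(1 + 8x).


Write 1/(1 + c x) = 1/(1 - (-c) x) and apply the geometric-series identity
1/(1 - y) = sum_{k>=0} y^k to get 1/(1 + c x) = sum_{k>=0} (-c)^k x^k.
So the coefficient of x^k is (-c)^k = (-1)^k * c^k.
Here c = 8 and k = 3:
(-8)^3 = -1 * 512 = -512

-512


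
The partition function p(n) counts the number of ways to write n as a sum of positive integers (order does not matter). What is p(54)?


Using the generating function prod_{k>=1} 1/(1-x^k), we compute p(54).
By dynamic programming over parts 1 through 54:
p(54) = 386155

386155


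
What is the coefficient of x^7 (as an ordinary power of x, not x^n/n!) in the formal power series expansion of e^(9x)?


The exponential series is e^y = sum_{k>=0} y^k / k!. Substituting y = 9x gives
e^(9x) = sum_{k>=0} 9^k x^k / k!.
So the coefficient of x^n is a^n/n! with a = 9, n = 7:
9^7 / 7! = 4782969/5040 = 531441/560

531441/560


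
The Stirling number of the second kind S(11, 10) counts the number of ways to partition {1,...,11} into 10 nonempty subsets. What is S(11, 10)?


Using the explicit formula S(n,k) = (1/k!) sum_{j=0}^{k} (-1)^(k-j) C(k,j) j^n:
S(11, 10) = 55
Equivalently, S(n,k) is n! times the coefficient of x^n in the EGF (e^x - 1)^k / k!.

55


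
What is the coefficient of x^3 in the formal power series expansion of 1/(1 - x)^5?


The expansion 1/(1 - x)^r = sum_{k>=0} C(k + r - 1, r - 1) x^k follows from the multiset / negative-binomial theorem (or from repeated differentiation of the geometric series).
For r = 5 and k = 3:
C(7, 4) = 5040 / (24 * 6) = 35.

35


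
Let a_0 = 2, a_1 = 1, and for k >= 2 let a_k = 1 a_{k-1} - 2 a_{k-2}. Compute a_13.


Iterating the recurrence forward:
a_0 = 2
a_1 = 1
a_2 = 1*1 - 2*2 = -3
a_3 = 1*-3 - 2*1 = -5
a_4 = 1*-5 - 2*-3 = 1
a_5 = 1*1 - 2*-5 = 11
a_6 = 1*11 - 2*1 = 9
a_7 = 1*9 - 2*11 = -13
a_8 = 1*-13 - 2*9 = -31
a_9 = 1*-31 - 2*-13 = -5
a_10 = 1*-5 - 2*-31 = 57
a_11 = 1*57 - 2*-5 = 67
a_12 = 1*67 - 2*57 = -47
a_13 = 1*-47 - 2*67 = -181
So a_13 = -181.

-181


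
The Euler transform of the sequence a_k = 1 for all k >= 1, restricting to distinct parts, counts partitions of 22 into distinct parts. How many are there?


Partitions of 22 into distinct parts can be computed via generating function.
Product (1+x)(1+x^2)(1+x^3)...
The coefficient of x^22 = 89

89


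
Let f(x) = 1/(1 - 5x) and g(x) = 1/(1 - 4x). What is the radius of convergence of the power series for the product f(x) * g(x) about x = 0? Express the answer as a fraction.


The radius of 1/(1 - 5x) is 1/5 (nearest singularity at x = 1/5), and the radius of 1/(1 - 4x) is 1/4.
The product f(x)*g(x) = 1/((1 - 5x)(1 - 4x)) has singularities at both 1/5 and 1/4, so its radius of convergence is the distance to the nearest one:
min(1/5, 1/4) = 1/5.

1/5


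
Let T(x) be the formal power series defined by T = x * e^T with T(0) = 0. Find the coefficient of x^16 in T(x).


Apply the Lagrange inversion formula: if T = x * phi(T) with phi(t) = e^t, then
[x^n] T = (1/n) [t^(n-1)] phi(t)^n = (1/n) [t^(n-1)] e^(n t) = (1/n) * n^(n-1) / (n-1)! = n^(n-1) / n!.
When c = 1 this is the Cayley count of rooted labeled trees on n vertices, divided by n!.
For n = 16: 16^15 / 16! = 1152921504606846976/20922789888000 = 35184372088832/638512875.

35184372088832/638512875


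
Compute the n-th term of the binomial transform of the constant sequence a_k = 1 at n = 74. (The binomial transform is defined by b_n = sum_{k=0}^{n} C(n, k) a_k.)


With a_k = 1 for all k, b_n = sum_{k=0}^{n} C(n, k) = 2^n by the binomial theorem.
For n = 74: 2^74 = 18889465931478580854784.

18889465931478580854784


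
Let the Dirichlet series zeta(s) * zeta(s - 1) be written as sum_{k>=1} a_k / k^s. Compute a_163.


Convolution gives a_k = sum_{d | k} d * 1 = sum_{d | k} d = sigma(k), the sum of positive divisors of k.
For k = 163, the divisors are 1, 163, so
sigma(163) = 1 + 163 = 164.

164


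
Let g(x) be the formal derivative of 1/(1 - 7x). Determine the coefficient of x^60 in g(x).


Differentiate termwise: d/dx sum_{k>=0} 7^k x^k = sum_{k>=1} k 7^k x^(k-1) = sum_{j>=0} (j+1) 7^(j+1) x^j.
Equivalently, d/dx [1/(1 - 7x)] = 7/(1 - 7x)^2.
For j = 60: 61 * 7^61 = 61 * 3556153025177363557255317383565515512407041673852007 = 216925334535819176992574360397496446256829542104972427.

216925334535819176992574360397496446256829542104972427


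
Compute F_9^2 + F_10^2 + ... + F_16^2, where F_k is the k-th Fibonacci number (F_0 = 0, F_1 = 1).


There is a standard identity sum_{k=0}^{N} F_k^2 = F_N * F_{N+1} (proved inductively from the telescoping relation F_k^2 = F_k F_{k+1} - F_{k-1} F_k). Then
sum_{k=9}^{16} F_k^2 = F_16 F_17 - F_8 F_9.
Computing: F_16 = 987, F_17 = 1597, F_8 = 21, F_9 = 34.
Sum = 987 * 1597 - 21 * 34 = 1575525.

1575525


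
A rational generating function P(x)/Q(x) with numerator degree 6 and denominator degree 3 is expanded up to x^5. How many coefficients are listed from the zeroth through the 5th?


Expanding up to x^5 gives the coefficients for x^0, x^1, ..., x^5.
That is 5 + 1 = 6 coefficients in total.

6


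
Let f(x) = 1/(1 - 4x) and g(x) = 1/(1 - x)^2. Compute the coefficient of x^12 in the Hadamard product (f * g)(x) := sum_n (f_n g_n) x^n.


f has coefficients f_k = 4^k. For g = 1/(1 - x)^2 the coefficient is g_k = C(k + 1, 1) = k + 1. The Hadamard coefficient is (f * g)_k = 4^k * (k + 1).
For k = 12: 4^12 * 13 = 16777216 * 13 = 218103808.

218103808


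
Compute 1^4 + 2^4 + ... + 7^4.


This power sum has a closed form given by Faulhaber's formula
sum_{k=1}^{m} k^p = (1 / (p + 1)) * sum_{j=0}^{p} C(p + 1, j) B_j m^(p + 1 - j),
but for small m direct computation is fastest:
1 + 16 + 81 + 256 + 625 + 1296 + 2401 = 4676.

4676


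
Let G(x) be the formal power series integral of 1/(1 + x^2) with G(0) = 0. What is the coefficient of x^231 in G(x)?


1/(1 + x^2) = sum_{j>=0} (-1)^j x^(2j). Integrating termwise with G(0) = 0:
G(x) = sum_{j>=0} (-1)^j x^(2j+1) / (2j+1) = arctan(x).
Only odd powers are nonzero. For x^231 write 231 = 2*115 + 1, giving
(-1)^115 / 231 = -1/231 = -1/231.

-1/231


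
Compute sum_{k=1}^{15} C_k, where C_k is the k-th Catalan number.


C_1 through C_15: 1, 2, 5, 14, 42, 132, 429, 1430, 4862, 16796, 58786, 208012, 742900, 2674440, 9694845
Sum = 1 + 2 + 5 + 14 + 42 + 132 + 429 + 1430 + 4862 + 16796 + 58786 + 208012 + 742900 + 2674440 + 9694845
= 13402696

13402696


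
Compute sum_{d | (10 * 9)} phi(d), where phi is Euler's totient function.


First, 10 * 9 = 90. One classical identity is sum_{d | n} phi(d) = n (each k in [1, n] has a unique gcd with n, and among the k's with gcd(k, n) = n/d there are phi(d) of them). So the sum equals 90. We also verify directly:
Divisors of 90: 1, 2, 3, 5, 6, 9, 10, 15, 18, 30, 45, 90.
phi values: 1, 1, 2, 4, 2, 6, 4, 8, 6, 8, 24, 24.
Sum = 90.

90
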